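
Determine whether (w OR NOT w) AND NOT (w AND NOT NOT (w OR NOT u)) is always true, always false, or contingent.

(w OR NOT w) AND NOT (w AND NOT NOT (w OR NOT u))
= (w OR NOT w) AND NOT (w AND (w OR NOT u))   [double negation]
= NOT (w AND (w OR NOT u))   [complement / identity]
= NOT w   [absorption]
This depends on w, so it is not a constant.

contingent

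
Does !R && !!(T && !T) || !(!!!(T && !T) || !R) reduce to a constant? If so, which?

!R && !!(T && !T) || !(!!!(T && !T) || !R)
= !R && !!(T && !T) || !!(T && !T) && R   [De Morgan]
= !!(T && !T)   [distribution]
= T && !T   [double negation]
= false   [complement]

yes, False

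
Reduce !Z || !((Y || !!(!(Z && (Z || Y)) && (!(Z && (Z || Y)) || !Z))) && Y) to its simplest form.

!Z || !Y

!Z || !((Y || !!(!(Z && (Z || Y)) && (!(Z && (Z || Y)) || !Z))) && Y)
= !Z || !((Y || !!!(Z && (Z || Y))) && Y)   — absorption
= !Z || !((Y || !!!Z) && Y)   — absorption
= !Z || !((Y || !Z) && Y)   — double negation
= !Z || !Y   — absorption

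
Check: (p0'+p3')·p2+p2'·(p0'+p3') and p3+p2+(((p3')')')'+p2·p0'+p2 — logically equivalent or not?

No

E1: (p0'+p3')·p2+p2'·(p0'+p3')
    = p0'+p3'   [distribution]
E2: p3+p2+(((p3')')')'+p2·p0'+p2
    = p3+p2+(p3')'+p2·p0'+p2   [double negation]
    = p3+p2+p3+p2·p0'+p2   [double negation]
    = p3+p2+p3+p2   [absorption]
    = p3+p2   [idempotence]
These differ: at p0=1, p2=0, p3=1, E1 = 0 but E2 = 1.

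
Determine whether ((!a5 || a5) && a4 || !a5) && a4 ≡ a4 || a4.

Yes

E1: ((!a5 || a5) && a4 || !a5) && a4
    = (a4 || !a5) && a4   — complement / identity
    = a4   — absorption
E2: a4 || a4
    = a4   — idempotence
Both reduce to a4, so they are equivalent.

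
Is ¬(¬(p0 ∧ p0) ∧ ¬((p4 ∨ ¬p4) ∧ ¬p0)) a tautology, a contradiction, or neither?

¬(¬(p0 ∧ p0) ∧ ¬((p4 ∨ ¬p4) ∧ ¬p0))
= ¬(¬(p0 ∧ p0) ∧ ¬¬p0)   [complement / identity]
= p0 ∧ p0 ∨ ¬p0   [De Morgan]
= p0 ∨ ¬p0   [idempotence]
= True   [complement]

tautology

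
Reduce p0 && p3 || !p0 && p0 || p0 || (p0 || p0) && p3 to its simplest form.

p0

p0 && p3 || !p0 && p0 || p0 || (p0 || p0) && p3
= p0 && p3 || p0 || (p0 || p0) && p3
= p0 && p3 || p0 || p0 && p3
= p0 || p0 && p3
= p0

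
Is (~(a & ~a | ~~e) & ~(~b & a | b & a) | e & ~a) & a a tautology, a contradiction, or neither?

contradiction

(~(a & ~a | ~~e) & ~(~b & a | b & a) | e & ~a) & a
= (~(a & ~a | e) & ~(~b & a | b & a) | e & ~a) & a   — double negation
= (~(a & ~a | e) & ~a | e & ~a) & a   — distribution
= (~e & ~a | e & ~a) & a   — complement / identity
= ~a & a   — distribution
= 0   — complement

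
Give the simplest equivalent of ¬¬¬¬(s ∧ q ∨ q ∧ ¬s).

q

¬¬¬¬(s ∧ q ∨ q ∧ ¬s)
= ¬¬¬¬q
= ¬¬q
= q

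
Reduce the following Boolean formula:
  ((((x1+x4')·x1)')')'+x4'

((((x1+x4')·x1)')')'+x4'
= ((x1')')'+x4'   [absorption]
= x1'+x4'   [double negation]

x1'+x4'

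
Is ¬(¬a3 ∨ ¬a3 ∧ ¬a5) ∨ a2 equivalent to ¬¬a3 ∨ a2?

E1: ¬(¬a3 ∨ ¬a3 ∧ ¬a5) ∨ a2
    = ¬¬a3 ∨ a2   [absorption]
    = a3 ∨ a2   [double negation]
E2: ¬¬a3 ∨ a2
    = a3 ∨ a2   [double negation]
Both reduce to a3 ∨ a2, so they are equivalent.

Yes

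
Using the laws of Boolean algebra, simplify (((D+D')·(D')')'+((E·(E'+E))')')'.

D·E'

(((D+D')·(D')')'+((E·(E'+E))')')'
= (((D+D')·(D')')'+(E')')'   (complement / identity)
= (((D')')'+(E')')'   (complement / identity)
= (D'+(E')')'   (double negation)
= D·E'   (De Morgan)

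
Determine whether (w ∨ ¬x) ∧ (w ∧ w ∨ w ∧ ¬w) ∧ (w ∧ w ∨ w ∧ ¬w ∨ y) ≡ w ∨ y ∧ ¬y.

Yes

E1: (w ∨ ¬x) ∧ (w ∧ w ∨ w ∧ ¬w) ∧ (w ∧ w ∨ w ∧ ¬w ∨ y)
    = (w ∨ ¬x) ∧ (w ∧ w ∨ w ∧ ¬w)   [absorption]
    = (w ∨ ¬x) ∧ w   [distribution]
    = w   [absorption]
E2: w ∨ y ∧ ¬y
    = w   [complement / identity]
Both reduce to w, so they are equivalent.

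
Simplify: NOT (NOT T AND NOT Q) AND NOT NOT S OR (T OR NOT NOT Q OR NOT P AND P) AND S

NOT (NOT T AND NOT Q) AND NOT NOT S OR (T OR NOT NOT Q OR NOT P AND P) AND S
= NOT (NOT T AND NOT Q) AND NOT NOT S OR (T OR NOT NOT Q) AND S
= NOT (NOT T AND NOT Q) AND S OR (T OR NOT NOT Q) AND S
= (T OR Q) AND S OR (T OR NOT NOT Q) AND S
= (T OR Q) AND S OR (T OR Q) AND S
= (T OR Q) AND S

(T OR Q) AND S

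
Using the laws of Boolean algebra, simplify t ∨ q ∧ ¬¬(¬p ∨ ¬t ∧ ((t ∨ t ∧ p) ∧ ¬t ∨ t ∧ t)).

t ∨ q ∧ ¬p

t ∨ q ∧ ¬¬(¬p ∨ ¬t ∧ ((t ∨ t ∧ p) ∧ ¬t ∨ t ∧ t))
= t ∨ q ∧ ¬¬(¬p ∨ ¬t ∧ (t ∧ ¬t ∨ t ∧ t))   (absorption)
= t ∨ q ∧ ¬¬(¬p ∨ ¬t ∧ t)   (distribution)
= t ∨ q ∧ ¬¬¬p   (complement / identity)
= t ∨ q ∧ ¬p   (double negation)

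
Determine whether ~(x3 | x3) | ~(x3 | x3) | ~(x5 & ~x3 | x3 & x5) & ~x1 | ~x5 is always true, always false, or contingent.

contingent

~(x3 | x3) | ~(x3 | x3) | ~(x5 & ~x3 | x3 & x5) & ~x1 | ~x5
= ~(x3 | x3) | ~(x3 | x3) | ~x5 & ~x1 | ~x5   — distribution
= ~(x3 | x3) | ~(x3 | x3) | ~x5   — absorption
= ~(x3 | x3) | ~x5   — idempotence
= ~x3 | ~x5   — idempotence
This depends on x3, x5, so it is not a constant.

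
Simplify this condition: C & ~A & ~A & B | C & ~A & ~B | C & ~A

C & ~A & ~A & B | C & ~A & ~B | C & ~A
= C & ~A & B | C & ~A & ~B | C & ~A   — idempotence
= C & ~A & B | C & ~A   — absorption
= C & ~A   — absorption

C & ~A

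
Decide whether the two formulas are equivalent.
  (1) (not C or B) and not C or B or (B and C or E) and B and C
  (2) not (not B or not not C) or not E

E1: (not C or B) and not C or B or (B and C or E) and B and C
    = (not C or B) and not C or B or B and C   — absorption
    = (not C or B) and not C or B   — absorption
    = not C or B   — absorption
E2: not (not B or not not C) or not E
    = B and not C or not E   — De Morgan
These differ: at B=0, C=0, E=1, E1 = 1 but E2 = 0.

No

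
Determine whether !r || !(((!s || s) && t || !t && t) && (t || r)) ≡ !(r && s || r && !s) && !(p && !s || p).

No

E1: !r || !(((!s || s) && t || !t && t) && (t || r))
    = !r || !((t || !t && t) && (t || r))   [complement / identity]
    = !r || !(t && (t || r))   [complement / identity]
    = !r || !t   [absorption]
E2: !(r && s || r && !s) && !(p && !s || p)
    = !r && !(p && !s || p)   [distribution]
    = !r && !p   [absorption]
These differ: at p=1, r=1, s=1, t=0, E1 = 1 but E2 = 0.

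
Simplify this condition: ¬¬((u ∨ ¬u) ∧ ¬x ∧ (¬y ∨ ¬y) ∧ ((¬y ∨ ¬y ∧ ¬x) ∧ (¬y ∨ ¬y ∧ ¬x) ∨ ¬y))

¬¬((u ∨ ¬u) ∧ ¬x ∧ (¬y ∨ ¬y) ∧ ((¬y ∨ ¬y ∧ ¬x) ∧ (¬y ∨ ¬y ∧ ¬x) ∨ ¬y))
= (u ∨ ¬u) ∧ ¬x ∧ (¬y ∨ ¬y) ∧ ((¬y ∨ ¬y ∧ ¬x) ∧ (¬y ∨ ¬y ∧ ¬x) ∨ ¬y)   (double negation)
= (u ∨ ¬u) ∧ ¬x ∧ (¬y ∨ ¬y) ∧ (¬y ∨ ¬y ∧ ¬x ∨ ¬y)   (idempotence)
= (u ∨ ¬u) ∧ ¬x ∧ (¬y ∨ ¬y) ∧ (¬y ∨ ¬y)   (absorption)
= (u ∨ ¬u) ∧ ¬x ∧ (¬y ∨ ¬y)   (idempotence)
= (u ∨ ¬u) ∧ ¬x ∧ ¬y   (idempotence)
= ¬x ∧ ¬y   (complement / identity)

¬x ∧ ¬y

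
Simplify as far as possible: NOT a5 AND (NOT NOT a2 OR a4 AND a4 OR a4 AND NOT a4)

NOT a5 AND (NOT NOT a2 OR a4 AND a4 OR a4 AND NOT a4)
= NOT a5 AND (NOT NOT a2 OR a4)   — distribution
= NOT a5 AND (a2 OR a4)   — double negation

NOT a5 AND (a2 OR a4)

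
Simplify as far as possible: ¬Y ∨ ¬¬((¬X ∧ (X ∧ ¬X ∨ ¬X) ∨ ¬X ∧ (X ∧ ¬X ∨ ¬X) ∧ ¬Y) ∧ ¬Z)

¬Y ∨ ¬¬((¬X ∧ (X ∧ ¬X ∨ ¬X) ∨ ¬X ∧ (X ∧ ¬X ∨ ¬X) ∧ ¬Y) ∧ ¬Z)
= ¬Y ∨ (¬X ∧ (X ∧ ¬X ∨ ¬X) ∨ ¬X ∧ (X ∧ ¬X ∨ ¬X) ∧ ¬Y) ∧ ¬Z
= ¬Y ∨ ¬X ∧ (X ∧ ¬X ∨ ¬X) ∧ ¬Z
= ¬Y ∨ ¬X ∧ ¬X ∧ ¬Z
= ¬Y ∨ ¬X ∧ ¬Z

¬Y ∨ ¬X ∧ ¬Z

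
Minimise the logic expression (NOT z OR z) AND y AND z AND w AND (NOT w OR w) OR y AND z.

(NOT z OR z) AND y AND z AND w AND (NOT w OR w) OR y AND z
= (NOT z OR z) AND y AND z AND w OR y AND z
= y AND z AND w OR y AND z
= y AND z

y AND z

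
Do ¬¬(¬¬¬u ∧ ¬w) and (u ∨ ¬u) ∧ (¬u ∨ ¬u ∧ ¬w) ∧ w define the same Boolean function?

No

E1: ¬¬(¬¬¬u ∧ ¬w)
    = ¬¬(¬u ∧ ¬w)   — double negation
    = ¬u ∧ ¬w   — double negation
E2: (u ∨ ¬u) ∧ (¬u ∨ ¬u ∧ ¬w) ∧ w
    = (¬u ∨ ¬u ∧ ¬w) ∧ w   — complement / identity
    = ¬u ∧ w   — absorption
These differ: at u=0, w=0, E1 = 1 but E2 = 0.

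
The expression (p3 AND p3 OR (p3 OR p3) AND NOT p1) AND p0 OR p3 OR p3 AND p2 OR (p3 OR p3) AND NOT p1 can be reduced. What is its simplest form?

(p3 AND p3 OR (p3 OR p3) AND NOT p1) AND p0 OR p3 OR p3 AND p2 OR (p3 OR p3) AND NOT p1
= (p3 OR (p3 OR p3) AND NOT p1) AND p0 OR p3 OR p3 AND p2 OR (p3 OR p3) AND NOT p1   — idempotence
= (p3 OR (p3 OR p3) AND NOT p1) AND p0 OR p3 OR (p3 OR p3) AND NOT p1   — absorption
= p3 OR (p3 OR p3) AND NOT p1   — absorption
= p3 OR p3 AND NOT p1   — idempotence
= p3   — absorption

p3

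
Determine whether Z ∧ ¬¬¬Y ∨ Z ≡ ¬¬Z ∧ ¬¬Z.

Yes

E1: Z ∧ ¬¬¬Y ∨ Z
    = Z ∧ ¬Y ∨ Z   [double negation]
    = Z   [absorption]
E2: ¬¬Z ∧ ¬¬Z
    = ¬¬Z   [idempotence]
    = Z   [double negation]
Both reduce to Z, so they are equivalent.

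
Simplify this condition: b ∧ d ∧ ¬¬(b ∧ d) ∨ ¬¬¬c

b ∧ d ∨ ¬c

b ∧ d ∧ ¬¬(b ∧ d) ∨ ¬¬¬c
= b ∧ d ∧ b ∧ d ∨ ¬¬¬c   (double negation)
= b ∧ d ∧ b ∧ d ∨ ¬c   (double negation)
= b ∧ d ∨ ¬c   (idempotence)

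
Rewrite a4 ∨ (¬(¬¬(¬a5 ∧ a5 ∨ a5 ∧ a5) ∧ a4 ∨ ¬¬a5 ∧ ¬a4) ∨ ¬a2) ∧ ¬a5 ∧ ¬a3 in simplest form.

a4 ∨ (¬(¬¬(¬a5 ∧ a5 ∨ a5 ∧ a5) ∧ a4 ∨ ¬¬a5 ∧ ¬a4) ∨ ¬a2) ∧ ¬a5 ∧ ¬a3
= a4 ∨ (¬(¬¬a5 ∧ a4 ∨ ¬¬a5 ∧ ¬a4) ∨ ¬a2) ∧ ¬a5 ∧ ¬a3   — distribution
= a4 ∨ (¬¬¬a5 ∨ ¬a2) ∧ ¬a5 ∧ ¬a3   — distribution
= a4 ∨ (¬a5 ∨ ¬a2) ∧ ¬a5 ∧ ¬a3   — double negation
= a4 ∨ ¬a5 ∧ ¬a3   — absorption

a4 ∨ ¬a5 ∧ ¬a3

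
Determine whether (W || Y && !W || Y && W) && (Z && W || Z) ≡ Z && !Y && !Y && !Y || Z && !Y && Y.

E1: (W || Y && !W || Y && W) && (Z && W || Z)
    = (W || Y && !W || Y && W) && Z   [absorption]
    = (W || Y) && Z   [distribution]
E2: Z && !Y && !Y && !Y || Z && !Y && Y
    = Z && !Y && !Y || Z && !Y && Y   [idempotence]
    = Z && !Y   [distribution]
These differ: at W=1, Y=1, Z=1, E1 = 1 but E2 = 0.

No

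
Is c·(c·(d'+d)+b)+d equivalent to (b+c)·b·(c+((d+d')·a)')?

No

E1: c·(c·(d'+d)+b)+d
    = c·(c+b)+d   [complement / identity]
    = c+d   [absorption]
E2: (b+c)·b·(c+((d+d')·a)')
    = (b+c)·b·(c+a')   [complement / identity]
    = b·(c+a')   [absorption]
These differ: at a=0, b=0, c=0, d=1, E1 = 1 but E2 = 0.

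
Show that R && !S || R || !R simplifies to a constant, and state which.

true

R && !S || R || !R
= R || !R   [absorption]
= true   [complement]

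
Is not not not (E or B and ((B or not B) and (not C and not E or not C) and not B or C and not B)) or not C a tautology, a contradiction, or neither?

not not not (E or B and ((B or not B) and (not C and not E or not C) and not B or C and not B)) or not C
= not not not (E or B and ((not C and not E or not C) and not B or C and not B)) or not C   (complement / identity)
= not (E or B and ((not C and not E or not C) and not B or C and not B)) or not C   (double negation)
= not (E or B and (not C and not B or C and not B)) or not C   (absorption)
= not (E or B and not B) or not C   (distribution)
= not E or not C   (complement / identity)
This depends on C, E, so it is not a constant.

neither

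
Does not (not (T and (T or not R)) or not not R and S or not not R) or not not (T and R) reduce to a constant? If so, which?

no

not (not (T and (T or not R)) or not not R and S or not not R) or not not (T and R)
= not (not (T and (T or not R)) or not not R) or not not (T and R)   [absorption]
= not (not (T and (T or not R)) or not not R) or T and R   [double negation]
= not (not T or not not R) or T and R   [absorption]
= T and not R or T and R   [De Morgan]
= T   [distribution]
This depends on T, so it is not a constant.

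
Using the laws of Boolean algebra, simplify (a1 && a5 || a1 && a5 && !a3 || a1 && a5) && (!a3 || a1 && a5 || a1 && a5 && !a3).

(a1 && a5 || a1 && a5 && !a3 || a1 && a5) && (!a3 || a1 && a5 || a1 && a5 && !a3)
= a1 && a5 && !a3 || a1 && a5 || a1 && a5 && !a3   (distribution)
= a1 && a5 && !a3 || a1 && a5   (absorption)
= a1 && a5   (absorption)

a1 && a5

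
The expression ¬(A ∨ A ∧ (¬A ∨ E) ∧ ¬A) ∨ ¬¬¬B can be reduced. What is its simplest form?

¬A ∨ ¬B

¬(A ∨ A ∧ (¬A ∨ E) ∧ ¬A) ∨ ¬¬¬B
= ¬(A ∨ A ∧ ¬A) ∨ ¬¬¬B
= ¬(A ∨ A ∧ ¬A) ∨ ¬B
= ¬A ∨ ¬B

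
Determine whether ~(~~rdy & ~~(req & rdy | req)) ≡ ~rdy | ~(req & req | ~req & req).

Yes

E1: ~(~~rdy & ~~(req & rdy | req))
    = ~(~~rdy & ~~req)
    = ~rdy | ~req
E2: ~rdy | ~(req & req | ~req & req)
    = ~rdy | ~req
Both reduce to ~rdy | ~req, so they are equivalent.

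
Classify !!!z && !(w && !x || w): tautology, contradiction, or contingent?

contingent

!!!z && !(w && !x || w)
= !z && !(w && !x || w)
= !z && !w
This depends on w, z, so it is not a constant.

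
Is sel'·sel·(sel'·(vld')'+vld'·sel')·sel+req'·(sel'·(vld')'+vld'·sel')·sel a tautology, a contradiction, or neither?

sel'·sel·(sel'·(vld')'+vld'·sel')·sel+req'·(sel'·(vld')'+vld'·sel')·sel
= (sel'·sel+req')·(sel'·(vld')'+vld'·sel')·sel   [distribution]
= (sel'·sel+req')·(sel'·vld+vld'·sel')·sel   [double negation]
= (sel'·sel+req')·sel'·sel   [distribution]
= sel'·sel   [absorption]
= 0   [complement]

contradiction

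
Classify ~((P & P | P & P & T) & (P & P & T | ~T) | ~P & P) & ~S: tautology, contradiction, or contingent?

contingent

~((P & P | P & P & T) & (P & P & T | ~T) | ~P & P) & ~S
= ~(P & P & ~T | P & P & T | ~P & P) & ~S   [distribution]
= ~(P & P | ~P & P) & ~S   [distribution]
= ~P & ~S   [distribution]
This depends on P, S, so it is not a constant.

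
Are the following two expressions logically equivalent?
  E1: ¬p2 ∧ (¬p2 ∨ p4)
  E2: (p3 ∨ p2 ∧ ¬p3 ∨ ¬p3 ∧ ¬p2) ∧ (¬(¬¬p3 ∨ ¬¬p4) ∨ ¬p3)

E1: ¬p2 ∧ (¬p2 ∨ p4)
    = ¬p2   — absorption
E2: (p3 ∨ p2 ∧ ¬p3 ∨ ¬p3 ∧ ¬p2) ∧ (¬(¬¬p3 ∨ ¬¬p4) ∨ ¬p3)
    = (p3 ∨ p2 ∧ ¬p3 ∨ ¬p3 ∧ ¬p2) ∧ (¬p3 ∧ ¬p4 ∨ ¬p3)   — De Morgan
    = (p3 ∨ ¬p3) ∧ (¬p3 ∧ ¬p4 ∨ ¬p3)   — distribution
    = (p3 ∨ ¬p3) ∧ ¬p3   — absorption
    = ¬p3   — complement / identity
These differ: at p2=0, p3=1, p4=1, E1 = 1 but E2 = 0.

No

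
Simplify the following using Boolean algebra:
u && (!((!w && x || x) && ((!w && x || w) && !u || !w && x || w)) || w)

u && (!((!w && x || x) && ((!w && x || w) && !u || !w && x || w)) || w)
= u && (!((!w && x || x) && (!w && x || w)) || w)   [absorption]
= u && (!(x && w || !w && x) || w)   [distribution]
= u && (!x || w)   [distribution]

u && (!x || w)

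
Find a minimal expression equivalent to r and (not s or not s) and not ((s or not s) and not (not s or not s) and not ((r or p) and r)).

r and not s

r and (not s or not s) and not ((s or not s) and not (not s or not s) and not ((r or p) and r))
= r and (not s or not s) and not ((s or not s) and not (not s or not s) and not r)   — absorption
= r and (not s or not s) and not (not (not s or not s) and not r)   — complement / identity
= r and (not s or not s) and (not s or not s or r)   — De Morgan
= r and (not s or not s)   — absorption
= r and not s   — idempotence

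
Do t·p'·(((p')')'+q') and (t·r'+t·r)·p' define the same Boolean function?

E1: t·p'·(((p')')'+q')
    = t·p'·(p'+q')   [double negation]
    = t·p'   [absorption]
E2: (t·r'+t·r)·p'
    = t·p'   [distribution]
Both reduce to t·p', so they are equivalent.

Yes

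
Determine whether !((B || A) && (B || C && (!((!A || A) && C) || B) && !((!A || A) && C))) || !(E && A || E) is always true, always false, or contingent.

contingent

!((B || A) && (B || C && (!((!A || A) && C) || B) && !((!A || A) && C))) || !(E && A || E)
= !((B || A) && (B || C && !((!A || A) && C))) || !(E && A || E)   (absorption)
= !((B || A) && (B || C && !C)) || !(E && A || E)   (complement / identity)
= !((B || A) && B) || !(E && A || E)   (complement / identity)
= !((B || A) && B) || !E   (absorption)
= !B || !E   (absorption)
This depends on B, E, so it is not a constant.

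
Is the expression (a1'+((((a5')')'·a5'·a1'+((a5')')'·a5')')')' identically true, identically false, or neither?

neither

(a1'+((((a5')')'·a5'·a1'+((a5')')'·a5')')')'
= (a1'+((((a5')')'·a5')')')'   (absorption)
= a1·(((a5')')'·a5')'   (De Morgan)
= a1·((a5')'+a5)   (De Morgan)
= a1·(a5+a5)   (double negation)
= a1·a5   (idempotence)
This depends on a1, a5, so it is not a constant.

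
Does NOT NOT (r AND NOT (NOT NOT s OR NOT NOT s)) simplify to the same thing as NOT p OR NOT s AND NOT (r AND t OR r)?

No

E1: NOT NOT (r AND NOT (NOT NOT s OR NOT NOT s))
    = NOT NOT (r AND NOT NOT NOT s)   (idempotence)
    = NOT NOT (r AND NOT s)   (double negation)
    = r AND NOT s   (double negation)
E2: NOT p OR NOT s AND NOT (r AND t OR r)
    = NOT p OR NOT s AND NOT r   (absorption)
These differ: at p=0, r=0, s=0, t=0, E1 = 0 but E2 = 1.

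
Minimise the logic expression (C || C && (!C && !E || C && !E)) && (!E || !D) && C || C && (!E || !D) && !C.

(C || C && (!C && !E || C && !E)) && (!E || !D) && C || C && (!E || !D) && !C
= (C || C && !E) && (!E || !D) && C || C && (!E || !D) && !C   (distribution)
= C && (!E || !D) && C || C && (!E || !D) && !C   (absorption)
= C && (!E || !D)   (distribution)

C && (!E || !D)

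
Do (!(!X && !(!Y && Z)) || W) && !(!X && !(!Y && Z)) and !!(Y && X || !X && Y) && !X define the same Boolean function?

E1: (!(!X && !(!Y && Z)) || W) && !(!X && !(!Y && Z))
    = !(!X && !(!Y && Z))   (absorption)
    = X || !Y && Z   (De Morgan)
E2: !!(Y && X || !X && Y) && !X
    = (Y && X || !X && Y) && !X   (double negation)
    = Y && !X   (distribution)
These differ: at W=1, X=1, Y=1, Z=1, E1 = 1 but E2 = 0.

No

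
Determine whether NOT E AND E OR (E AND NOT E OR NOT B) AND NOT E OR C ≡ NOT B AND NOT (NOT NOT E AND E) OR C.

Yes

E1: NOT E AND E OR (E AND NOT E OR NOT B) AND NOT E OR C
    = NOT E AND E OR NOT B AND NOT E OR C   (complement / identity)
    = NOT B AND NOT E OR C   (complement / identity)
E2: NOT B AND NOT (NOT NOT E AND E) OR C
    = NOT B AND NOT (E AND E) OR C   (double negation)
    = NOT B AND NOT E OR C   (idempotence)
Both reduce to NOT B AND NOT E OR C, so they are equivalent.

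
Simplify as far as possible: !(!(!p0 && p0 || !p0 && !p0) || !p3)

!(!(!p0 && p0 || !p0 && !p0) || !p3)
= (!p0 && p0 || !p0 && !p0) && p3
= !p0 && p3

!p0 && p3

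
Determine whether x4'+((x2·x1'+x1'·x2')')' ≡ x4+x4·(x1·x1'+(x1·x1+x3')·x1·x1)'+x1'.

E1: x4'+((x2·x1'+x1'·x2')')'
    = x4'+((x1')')'
    = x4'+x1'
E2: x4+x4·(x1·x1'+(x1·x1+x3')·x1·x1)'+x1'
    = x4+x4·(x1·x1'+x1·x1)'+x1'
    = x4+x4·x1'+x1'
    = x4+x1'
These differ: at x1=1, x2=0, x3=0, x4=0, E1 = 1 but E2 = 0.

No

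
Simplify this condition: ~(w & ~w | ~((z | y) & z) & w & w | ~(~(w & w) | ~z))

~w

~(w & ~w | ~((z | y) & z) & w & w | ~(~(w & w) | ~z))
= ~(w & ~w | ~z & w & w | ~(~(w & w) | ~z))
= ~(w & ~w | ~z & w & w | w & w & z)
= ~(w & ~w | w & w)
= ~w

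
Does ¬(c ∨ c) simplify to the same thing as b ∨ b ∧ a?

No

E1: ¬(c ∨ c)
    = ¬c   (idempotence)
E2: b ∨ b ∧ a
    = b   (absorption)
These differ: at a=0, b=0, c=0, E1 = 1 but E2 = 0.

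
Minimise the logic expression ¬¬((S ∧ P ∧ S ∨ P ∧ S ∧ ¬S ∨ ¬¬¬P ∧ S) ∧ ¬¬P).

S ∧ P

¬¬((S ∧ P ∧ S ∨ P ∧ S ∧ ¬S ∨ ¬¬¬P ∧ S) ∧ ¬¬P)
= ¬¬((P ∧ S ∨ ¬¬¬P ∧ S) ∧ ¬¬P)   (distribution)
= ¬¬((P ∧ S ∨ ¬P ∧ S) ∧ ¬¬P)   (double negation)
= (P ∧ S ∨ ¬P ∧ S) ∧ ¬¬P   (double negation)
= S ∧ ¬¬P   (distribution)
= S ∧ P   (double negation)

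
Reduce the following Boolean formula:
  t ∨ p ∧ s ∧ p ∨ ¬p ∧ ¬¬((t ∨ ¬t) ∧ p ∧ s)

t ∨ p ∧ s ∧ p ∨ ¬p ∧ ¬¬((t ∨ ¬t) ∧ p ∧ s)
= t ∨ p ∧ s ∧ p ∨ ¬p ∧ (t ∨ ¬t) ∧ p ∧ s   [double negation]
= t ∨ p ∧ s ∧ p ∨ ¬p ∧ p ∧ s   [complement / identity]
= t ∨ p ∧ s   [distribution]

t ∨ p ∧ s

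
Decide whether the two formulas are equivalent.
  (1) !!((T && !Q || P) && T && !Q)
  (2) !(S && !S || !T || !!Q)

E1: !!((T && !Q || P) && T && !Q)
    = (T && !Q || P) && T && !Q   (double negation)
    = T && !Q   (absorption)
E2: !(S && !S || !T || !!Q)
    = !(!T || !!Q)   (complement / identity)
    = T && !Q   (De Morgan)
Both reduce to T && !Q, so they are equivalent.

Yes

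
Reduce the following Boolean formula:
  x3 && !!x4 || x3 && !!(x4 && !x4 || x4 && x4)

x3 && x4

x3 && !!x4 || x3 && !!(x4 && !x4 || x4 && x4)
= x3 && !!x4 || x3 && !!x4
= x3 && !!x4
= x3 && x4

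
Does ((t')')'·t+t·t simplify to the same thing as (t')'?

Yes

E1: ((t')')'·t+t·t
    = t'·t+t·t   — double negation
    = t   — distribution
E2: (t')'
    = t   — double negation
Both reduce to t, so they are equivalent.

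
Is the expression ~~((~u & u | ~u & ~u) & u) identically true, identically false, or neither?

~~((~u & u | ~u & ~u) & u)
= ~~(~u & u)   (distribution)
= ~u & u   (double negation)
= 0   (complement)

identically false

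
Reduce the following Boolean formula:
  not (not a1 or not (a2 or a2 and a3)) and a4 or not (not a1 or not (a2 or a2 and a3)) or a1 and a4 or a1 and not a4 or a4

a1 or a4

not (not a1 or not (a2 or a2 and a3)) and a4 or not (not a1 or not (a2 or a2 and a3)) or a1 and a4 or a1 and not a4 or a4
= not (not a1 or not (a2 or a2 and a3)) and a4 or not (not a1 or not (a2 or a2 and a3)) or a1 or a4
= not (not a1 or not (a2 or a2 and a3)) or a1 or a4
= a1 and (a2 or a2 and a3) or a1 or a4
= a1 and a2 or a1 or a4
= a1 or a4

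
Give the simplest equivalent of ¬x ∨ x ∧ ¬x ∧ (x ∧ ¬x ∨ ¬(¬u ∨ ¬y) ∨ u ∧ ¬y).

¬x ∨ x ∧ ¬x ∧ (x ∧ ¬x ∨ ¬(¬u ∨ ¬y) ∨ u ∧ ¬y)
= ¬x ∨ x ∧ ¬x ∧ (x ∧ ¬x ∨ u ∧ y ∨ u ∧ ¬y)   [De Morgan]
= ¬x ∨ x ∧ ¬x ∧ (x ∧ ¬x ∨ u)   [distribution]
= ¬x ∨ x ∧ ¬x   [absorption]
= ¬x   [complement / identity]

¬x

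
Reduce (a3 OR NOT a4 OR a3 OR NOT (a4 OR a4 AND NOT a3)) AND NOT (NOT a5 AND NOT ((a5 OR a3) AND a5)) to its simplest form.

(a3 OR NOT a4) AND a5

(a3 OR NOT a4 OR a3 OR NOT (a4 OR a4 AND NOT a3)) AND NOT (NOT a5 AND NOT ((a5 OR a3) AND a5))
= (a3 OR NOT a4 OR a3 OR NOT a4) AND NOT (NOT a5 AND NOT ((a5 OR a3) AND a5))   (absorption)
= (a3 OR NOT a4 OR a3 OR NOT a4) AND NOT (NOT a5 AND NOT a5)   (absorption)
= (a3 OR NOT a4 OR a3 OR NOT a4) AND NOT NOT a5   (idempotence)
= (a3 OR NOT a4 OR a3 OR NOT a4) AND a5   (double negation)
= (a3 OR NOT a4) AND a5   (idempotence)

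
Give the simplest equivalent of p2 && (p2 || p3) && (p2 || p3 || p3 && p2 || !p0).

p2 && (p2 || p3) && (p2 || p3 || p3 && p2 || !p0)
= p2 && (p2 || p3) && (p2 || p3 || !p0)
= p2 && (p2 || p3)
= p2

p2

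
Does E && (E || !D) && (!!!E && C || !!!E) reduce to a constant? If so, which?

yes, False

E && (E || !D) && (!!!E && C || !!!E)
= E && (!!!E && C || !!!E)   [absorption]
= E && !!!E   [absorption]
= E && !E   [double negation]
= false   [complement]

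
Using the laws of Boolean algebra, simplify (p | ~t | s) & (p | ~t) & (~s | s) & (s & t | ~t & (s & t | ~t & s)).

(p | ~t | s) & (p | ~t) & (~s | s) & (s & t | ~t & (s & t | ~t & s))
= (p | ~t | s) & (p | ~t) & (s & t | ~t & (s & t | ~t & s))   (complement / identity)
= (p | ~t | s) & (p | ~t) & (s & t | ~t & s)   (distribution)
= (p | ~t) & (s & t | ~t & s)   (absorption)
= (p | ~t) & s   (distribution)

(p | ~t) & s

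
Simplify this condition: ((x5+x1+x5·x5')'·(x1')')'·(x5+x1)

x5+x1

((x5+x1+x5·x5')'·(x1')')'·(x5+x1)
= (x5+x1+x5·x5'+x1')·(x5+x1)   — De Morgan
= (x5+x1+x1')·(x5+x1)   — complement / identity
= x5+x1   — absorption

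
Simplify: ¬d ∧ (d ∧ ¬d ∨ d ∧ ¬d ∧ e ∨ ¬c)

¬d ∧ ¬c

¬d ∧ (d ∧ ¬d ∨ d ∧ ¬d ∧ e ∨ ¬c)
= ¬d ∧ (d ∧ ¬d ∨ ¬c)   [absorption]
= ¬d ∧ ¬c   [complement / identity]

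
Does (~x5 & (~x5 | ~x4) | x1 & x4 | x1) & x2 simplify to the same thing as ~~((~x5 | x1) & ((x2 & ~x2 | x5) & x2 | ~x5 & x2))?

Yes

E1: (~x5 & (~x5 | ~x4) | x1 & x4 | x1) & x2
    = (~x5 & (~x5 | ~x4) | x1) & x2
    = (~x5 | x1) & x2
E2: ~~((~x5 | x1) & ((x2 & ~x2 | x5) & x2 | ~x5 & x2))
    = ~~((~x5 | x1) & (x5 & x2 | ~x5 & x2))
    = ~~((~x5 | x1) & x2)
    = (~x5 | x1) & x2
Both reduce to (~x5 | x1) & x2, so they are equivalent.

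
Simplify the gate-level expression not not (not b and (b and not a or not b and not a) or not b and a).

not b

not not (not b and (b and not a or not b and not a) or not b and a)
= not not (not b and not a or not b and a)   (distribution)
= not b and not a or not b and a   (double negation)
= not b   (distribution)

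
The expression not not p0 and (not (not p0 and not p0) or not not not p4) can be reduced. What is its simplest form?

p0

not not p0 and (not (not p0 and not p0) or not not not p4)
= not not p0 and (not not p0 or not not not p4)
= not not p0 and (not not p0 or not p4)
= not not p0
= p0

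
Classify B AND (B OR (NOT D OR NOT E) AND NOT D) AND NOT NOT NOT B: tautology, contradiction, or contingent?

B AND (B OR (NOT D OR NOT E) AND NOT D) AND NOT NOT NOT B
= B AND (B OR NOT D) AND NOT NOT NOT B
= B AND (B OR NOT D) AND NOT B
= B AND NOT B
= FALSE

contradiction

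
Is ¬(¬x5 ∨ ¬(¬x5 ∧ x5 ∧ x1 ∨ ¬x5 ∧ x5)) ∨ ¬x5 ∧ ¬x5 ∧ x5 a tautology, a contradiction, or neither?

¬(¬x5 ∨ ¬(¬x5 ∧ x5 ∧ x1 ∨ ¬x5 ∧ x5)) ∨ ¬x5 ∧ ¬x5 ∧ x5
= x5 ∧ (¬x5 ∧ x5 ∧ x1 ∨ ¬x5 ∧ x5) ∨ ¬x5 ∧ ¬x5 ∧ x5   [De Morgan]
= x5 ∧ ¬x5 ∧ x5 ∨ ¬x5 ∧ ¬x5 ∧ x5   [absorption]
= ¬x5 ∧ x5   [distribution]
= False   [complement]

contradiction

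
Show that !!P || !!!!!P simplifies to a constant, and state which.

true

!!P || !!!!!P
= !!P || !!!P   (double negation)
= !!P || !P   (double negation)
= P || !P   (double negation)
= true   (complement)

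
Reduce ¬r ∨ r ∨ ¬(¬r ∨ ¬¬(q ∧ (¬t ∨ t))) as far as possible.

¬r ∨ r ∨ ¬(¬r ∨ ¬¬(q ∧ (¬t ∨ t)))
= ¬r ∨ r ∨ ¬(¬r ∨ ¬¬q)   [complement / identity]
= ¬r ∨ r ∨ r ∧ ¬q   [De Morgan]
= ¬r ∨ r   [absorption]
= True   [complement]

True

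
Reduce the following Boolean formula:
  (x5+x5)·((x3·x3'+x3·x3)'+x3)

(x5+x5)·((x3·x3'+x3·x3)'+x3)
= (x5+x5)·((x3·(x3'+x3))'+x3)   — distribution
= (x5+x5)·(x3'+x3)   — complement / identity
= x5+x5   — complement / identity
= x5   — idempotence

x5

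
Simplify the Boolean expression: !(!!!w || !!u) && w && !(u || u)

w && !u

!(!!!w || !!u) && w && !(u || u)
= !(!!!w || !!u) && w && !u   (idempotence)
= !(!w || !!u) && w && !u   (double negation)
= w && !u && w && !u   (De Morgan)
= w && !u   (idempotence)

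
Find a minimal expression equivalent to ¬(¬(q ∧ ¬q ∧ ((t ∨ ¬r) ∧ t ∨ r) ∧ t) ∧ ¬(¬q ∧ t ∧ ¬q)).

¬q ∧ t

¬(¬(q ∧ ¬q ∧ ((t ∨ ¬r) ∧ t ∨ r) ∧ t) ∧ ¬(¬q ∧ t ∧ ¬q))
= ¬(¬(q ∧ ¬q ∧ (t ∨ r) ∧ t) ∧ ¬(¬q ∧ t ∧ ¬q))   (absorption)
= q ∧ ¬q ∧ (t ∨ r) ∧ t ∨ ¬q ∧ t ∧ ¬q   (De Morgan)
= q ∧ ¬q ∧ t ∨ ¬q ∧ t ∧ ¬q   (absorption)
= ¬q ∧ t   (distribution)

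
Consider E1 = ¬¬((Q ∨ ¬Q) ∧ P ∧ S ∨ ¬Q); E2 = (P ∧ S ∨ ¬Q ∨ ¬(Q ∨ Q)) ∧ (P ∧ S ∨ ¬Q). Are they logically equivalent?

E1: ¬¬((Q ∨ ¬Q) ∧ P ∧ S ∨ ¬Q)
    = ¬¬(P ∧ S ∨ ¬Q)   — complement / identity
    = P ∧ S ∨ ¬Q   — double negation
E2: (P ∧ S ∨ ¬Q ∨ ¬(Q ∨ Q)) ∧ (P ∧ S ∨ ¬Q)
    = (P ∧ S ∨ ¬Q ∨ ¬Q) ∧ (P ∧ S ∨ ¬Q)   — idempotence
    = P ∧ S ∨ ¬Q   — absorption
Both reduce to P ∧ S ∨ ¬Q, so they are equivalent.

Yes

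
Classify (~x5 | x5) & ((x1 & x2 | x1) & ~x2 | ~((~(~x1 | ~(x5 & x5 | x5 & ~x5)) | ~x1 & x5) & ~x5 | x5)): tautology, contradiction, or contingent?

contingent

(~x5 | x5) & ((x1 & x2 | x1) & ~x2 | ~((~(~x1 | ~(x5 & x5 | x5 & ~x5)) | ~x1 & x5) & ~x5 | x5))
= (~x5 | x5) & ((x1 & x2 | x1) & ~x2 | ~((x1 & (x5 & x5 | x5 & ~x5) | ~x1 & x5) & ~x5 | x5))   [De Morgan]
= (~x5 | x5) & ((x1 & x2 | x1) & ~x2 | ~((x1 & x5 | ~x1 & x5) & ~x5 | x5))   [distribution]
= (x1 & x2 | x1) & ~x2 | ~((x1 & x5 | ~x1 & x5) & ~x5 | x5)   [complement / identity]
= (x1 & x2 | x1) & ~x2 | ~(x5 & ~x5 | x5)   [distribution]
= x1 & ~x2 | ~(x5 & ~x5 | x5)   [absorption]
= x1 & ~x2 | ~x5   [complement / identity]
This depends on x1, x2, x5, so it is not a constant.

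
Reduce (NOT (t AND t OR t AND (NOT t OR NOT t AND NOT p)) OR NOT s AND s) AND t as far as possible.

(NOT (t AND t OR t AND (NOT t OR NOT t AND NOT p)) OR NOT s AND s) AND t
= (NOT (t AND t OR t AND NOT t) OR NOT s AND s) AND t
= NOT (t AND t OR t AND NOT t) AND t
= NOT t AND t
= FALSE

FALSE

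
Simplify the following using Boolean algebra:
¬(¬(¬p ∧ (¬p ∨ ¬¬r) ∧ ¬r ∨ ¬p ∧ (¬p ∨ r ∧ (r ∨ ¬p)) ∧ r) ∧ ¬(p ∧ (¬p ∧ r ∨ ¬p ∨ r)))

¬(¬(¬p ∧ (¬p ∨ ¬¬r) ∧ ¬r ∨ ¬p ∧ (¬p ∨ r ∧ (r ∨ ¬p)) ∧ r) ∧ ¬(p ∧ (¬p ∧ r ∨ ¬p ∨ r)))
= ¬p ∧ (¬p ∨ ¬¬r) ∧ ¬r ∨ ¬p ∧ (¬p ∨ r ∧ (r ∨ ¬p)) ∧ r ∨ p ∧ (¬p ∧ r ∨ ¬p ∨ r)   — De Morgan
= ¬p ∧ (¬p ∨ r) ∧ ¬r ∨ ¬p ∧ (¬p ∨ r ∧ (r ∨ ¬p)) ∧ r ∨ p ∧ (¬p ∧ r ∨ ¬p ∨ r)   — double negation
= ¬p ∧ (¬p ∨ r) ∧ ¬r ∨ ¬p ∧ (¬p ∨ r ∧ (r ∨ ¬p)) ∧ r ∨ p ∧ (¬p ∨ r)   — absorption
= ¬p ∧ (¬p ∨ r) ∧ ¬r ∨ ¬p ∧ (¬p ∨ r) ∧ r ∨ p ∧ (¬p ∨ r)   — absorption
= ¬p ∧ (¬p ∨ r) ∨ p ∧ (¬p ∨ r)   — distribution
= ¬p ∨ r   — distribution

¬p ∨ r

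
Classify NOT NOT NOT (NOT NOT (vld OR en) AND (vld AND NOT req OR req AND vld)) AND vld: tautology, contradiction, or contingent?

NOT NOT NOT (NOT NOT (vld OR en) AND (vld AND NOT req OR req AND vld)) AND vld
= NOT NOT NOT ((vld OR en) AND (vld AND NOT req OR req AND vld)) AND vld   [double negation]
= NOT NOT NOT ((vld OR en) AND vld) AND vld   [distribution]
= NOT NOT NOT vld AND vld   [absorption]
= NOT vld AND vld   [double negation]
= FALSE   [complement]

contradiction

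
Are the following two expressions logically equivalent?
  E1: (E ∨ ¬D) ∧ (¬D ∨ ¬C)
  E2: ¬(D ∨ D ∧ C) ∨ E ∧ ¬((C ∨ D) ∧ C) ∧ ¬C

E1: (E ∨ ¬D) ∧ (¬D ∨ ¬C)
    = ¬D ∨ E ∧ ¬C   [distribution]
E2: ¬(D ∨ D ∧ C) ∨ E ∧ ¬((C ∨ D) ∧ C) ∧ ¬C
    = ¬(D ∨ D ∧ C) ∨ E ∧ ¬C ∧ ¬C   [absorption]
    = ¬D ∨ E ∧ ¬C ∧ ¬C   [absorption]
    = ¬D ∨ E ∧ ¬C   [idempotence]
Both reduce to ¬D ∨ E ∧ ¬C, so they are equivalent.

Yes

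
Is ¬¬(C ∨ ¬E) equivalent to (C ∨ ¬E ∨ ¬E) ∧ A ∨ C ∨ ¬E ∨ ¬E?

E1: ¬¬(C ∨ ¬E)
    = C ∨ ¬E   (double negation)
E2: (C ∨ ¬E ∨ ¬E) ∧ A ∨ C ∨ ¬E ∨ ¬E
    = C ∨ ¬E ∨ ¬E   (absorption)
    = C ∨ ¬E   (idempotence)
Both reduce to C ∨ ¬E, so they are equivalent.

Yes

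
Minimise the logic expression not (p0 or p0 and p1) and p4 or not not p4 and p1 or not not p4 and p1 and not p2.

p4 and (not p0 or p1)

not (p0 or p0 and p1) and p4 or not not p4 and p1 or not not p4 and p1 and not p2
= not (p0 or p0 and p1) and p4 or not not p4 and p1
= not (p0 or p0 and p1) and p4 or p4 and p1
= p4 and (not (p0 or p0 and p1) or p1)
= p4 and (not p0 or p1)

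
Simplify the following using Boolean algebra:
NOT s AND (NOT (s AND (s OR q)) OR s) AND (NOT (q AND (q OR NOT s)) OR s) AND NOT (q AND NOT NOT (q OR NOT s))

NOT s AND NOT q

NOT s AND (NOT (s AND (s OR q)) OR s) AND (NOT (q AND (q OR NOT s)) OR s) AND NOT (q AND NOT NOT (q OR NOT s))
= NOT s AND (NOT (s AND (s OR q)) OR s) AND (NOT (q AND (q OR NOT s)) OR s) AND NOT (q AND (q OR NOT s))   (double negation)
= NOT s AND (NOT s OR s) AND (NOT (q AND (q OR NOT s)) OR s) AND NOT (q AND (q OR NOT s))   (absorption)
= NOT s AND (NOT s OR s) AND NOT (q AND (q OR NOT s))   (absorption)
= NOT s AND (NOT s OR s) AND NOT q   (absorption)
= NOT s AND NOT q   (complement / identity)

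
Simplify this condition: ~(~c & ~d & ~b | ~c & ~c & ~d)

c | d

~(~c & ~d & ~b | ~c & ~c & ~d)
= ~(~c & ~d & ~b | ~c & ~d)   (idempotence)
= ~(~c & ~d)   (absorption)
= c | d   (De Morgan)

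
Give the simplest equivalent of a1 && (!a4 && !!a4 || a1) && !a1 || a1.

a1

a1 && (!a4 && !!a4 || a1) && !a1 || a1
= a1 && (!a4 && a4 || a1) && !a1 || a1
= a1 && a1 && !a1 || a1
= a1 && !a1 || a1
= a1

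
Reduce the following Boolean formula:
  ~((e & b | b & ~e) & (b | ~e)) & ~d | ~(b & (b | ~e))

~((e & b | b & ~e) & (b | ~e)) & ~d | ~(b & (b | ~e))
= ~(b & (b | ~e)) & ~d | ~(b & (b | ~e))   — distribution
= ~(b & (b | ~e))   — absorption
= ~b   — absorption

~b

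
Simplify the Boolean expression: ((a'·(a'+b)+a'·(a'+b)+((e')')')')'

a'+e'

((a'·(a'+b)+a'·(a'+b)+((e')')')')'
= a'·(a'+b)+a'·(a'+b)+((e')')'   [double negation]
= a'·(a'+b+a'+b)+((e')')'   [distribution]
= a'·(a'+b)+((e')')'   [idempotence]
= a'·(a'+b)+e'   [double negation]
= a'+e'   [absorption]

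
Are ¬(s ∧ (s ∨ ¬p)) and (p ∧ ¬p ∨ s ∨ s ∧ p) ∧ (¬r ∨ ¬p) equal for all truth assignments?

E1: ¬(s ∧ (s ∨ ¬p))
    = ¬s   — absorption
E2: (p ∧ ¬p ∨ s ∨ s ∧ p) ∧ (¬r ∨ ¬p)
    = (s ∨ s ∧ p) ∧ (¬r ∨ ¬p)   — complement / identity
    = s ∧ (¬r ∨ ¬p)   — absorption
These differ: at p=0, r=1, s=0, E1 = 1 but E2 = 0.

No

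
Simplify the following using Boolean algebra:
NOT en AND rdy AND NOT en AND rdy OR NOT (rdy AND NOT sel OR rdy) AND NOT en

NOT en

NOT en AND rdy AND NOT en AND rdy OR NOT (rdy AND NOT sel OR rdy) AND NOT en
= NOT en AND rdy OR NOT (rdy AND NOT sel OR rdy) AND NOT en   [idempotence]
= (rdy OR NOT (rdy AND NOT sel OR rdy)) AND NOT en   [distribution]
= (rdy OR NOT rdy) AND NOT en   [absorption]
= NOT en   [complement / identity]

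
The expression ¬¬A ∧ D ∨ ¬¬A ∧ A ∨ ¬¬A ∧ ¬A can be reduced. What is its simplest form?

A

¬¬A ∧ D ∨ ¬¬A ∧ A ∨ ¬¬A ∧ ¬A
= ¬¬A ∧ D ∨ ¬¬A
= ¬¬A
= A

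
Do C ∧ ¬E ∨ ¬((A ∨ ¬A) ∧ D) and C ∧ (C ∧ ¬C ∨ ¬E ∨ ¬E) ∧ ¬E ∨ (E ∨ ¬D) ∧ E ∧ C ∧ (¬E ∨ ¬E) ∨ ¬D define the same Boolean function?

E1: C ∧ ¬E ∨ ¬((A ∨ ¬A) ∧ D)
    = C ∧ ¬E ∨ ¬D   [complement / identity]
E2: C ∧ (C ∧ ¬C ∨ ¬E ∨ ¬E) ∧ ¬E ∨ (E ∨ ¬D) ∧ E ∧ C ∧ (¬E ∨ ¬E) ∨ ¬D
    = C ∧ (C ∧ ¬C ∨ ¬E ∨ ¬E) ∧ ¬E ∨ E ∧ C ∧ (¬E ∨ ¬E) ∨ ¬D   [absorption]
    = C ∧ (¬E ∨ ¬E) ∧ ¬E ∨ E ∧ C ∧ (¬E ∨ ¬E) ∨ ¬D   [complement / identity]
    = C ∧ (¬E ∨ ¬E) ∨ ¬D   [distribution]
    = C ∧ ¬E ∨ ¬D   [idempotence]
Both reduce to C ∧ ¬E ∨ ¬D, so they are equivalent.

Yes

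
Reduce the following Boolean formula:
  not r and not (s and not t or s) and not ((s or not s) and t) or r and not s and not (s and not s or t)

not r and not (s and not t or s) and not ((s or not s) and t) or r and not s and not (s and not s or t)
= not r and not (s and not t or s) and not ((s or not s) and t) or r and not s and not t   (complement / identity)
= not r and not (s and not t or s) and not t or r and not s and not t   (complement / identity)
= not r and not s and not t or r and not s and not t   (absorption)
= not s and not t   (distribution)

not s and not t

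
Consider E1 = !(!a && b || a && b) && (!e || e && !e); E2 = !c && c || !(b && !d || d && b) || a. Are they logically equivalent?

No

E1: !(!a && b || a && b) && (!e || e && !e)
    = !(!a && b || a && b) && !e   (complement / identity)
    = !b && !e   (distribution)
E2: !c && c || !(b && !d || d && b) || a
    = !c && c || !b || a   (distribution)
    = !b || a   (complement / identity)
These differ: at a=1, b=1, c=0, d=0, e=1, E1 = 0 but E2 = 1.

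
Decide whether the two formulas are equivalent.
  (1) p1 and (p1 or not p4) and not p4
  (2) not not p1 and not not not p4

E1: p1 and (p1 or not p4) and not p4
    = p1 and not p4   — absorption
E2: not not p1 and not not not p4
    = not not p1 and not p4   — double negation
    = p1 and not p4   — double negation
Both reduce to p1 and not p4, so they are equivalent.

Yes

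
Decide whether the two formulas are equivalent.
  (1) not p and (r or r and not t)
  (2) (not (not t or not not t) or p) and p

No

E1: not p and (r or r and not t)
    = not p and r
E2: (not (not t or not not t) or p) and p
    = (t and not t or p) and p
    = p and p
    = p
These differ: at p=1, r=1, t=1, E1 = 0 but E2 = 1.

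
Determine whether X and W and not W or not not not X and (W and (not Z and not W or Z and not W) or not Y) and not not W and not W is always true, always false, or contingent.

X and W and not W or not not not X and (W and (not Z and not W or Z and not W) or not Y) and not not W and not W
= X and W and not W or not not not X and (W and (not Z and not W or Z and not W) or not Y) and W and not W   [double negation]
= X and W and not W or not not not X and (W and not W or not Y) and W and not W   [distribution]
= X and W and not W or not X and (W and not W or not Y) and W and not W   [double negation]
= X and W and not W or not X and W and not W   [absorption]
= W and not W   [distribution]
= False   [complement]

always false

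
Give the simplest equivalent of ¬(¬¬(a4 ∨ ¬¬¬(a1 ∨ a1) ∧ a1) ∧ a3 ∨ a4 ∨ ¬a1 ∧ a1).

¬(¬¬(a4 ∨ ¬¬¬(a1 ∨ a1) ∧ a1) ∧ a3 ∨ a4 ∨ ¬a1 ∧ a1)
= ¬(¬¬(a4 ∨ ¬¬¬a1 ∧ a1) ∧ a3 ∨ a4 ∨ ¬a1 ∧ a1)   — idempotence
= ¬(¬¬(a4 ∨ ¬a1 ∧ a1) ∧ a3 ∨ a4 ∨ ¬a1 ∧ a1)   — double negation
= ¬((a4 ∨ ¬a1 ∧ a1) ∧ a3 ∨ a4 ∨ ¬a1 ∧ a1)   — double negation
= ¬(a4 ∨ ¬a1 ∧ a1)   — absorption
= ¬a4   — complement / identity

¬a4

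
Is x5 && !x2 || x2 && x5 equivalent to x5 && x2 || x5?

E1: x5 && !x2 || x2 && x5
    = x5   (distribution)
E2: x5 && x2 || x5
    = x5   (absorption)
Both reduce to x5, so they are equivalent.

Yes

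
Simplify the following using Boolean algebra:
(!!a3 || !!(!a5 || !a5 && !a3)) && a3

(!!a3 || !!(!a5 || !a5 && !a3)) && a3
= (a3 || !!(!a5 || !a5 && !a3)) && a3   — double negation
= (a3 || !!!a5) && a3   — absorption
= (a3 || !a5) && a3   — double negation
= a3   — absorption

a3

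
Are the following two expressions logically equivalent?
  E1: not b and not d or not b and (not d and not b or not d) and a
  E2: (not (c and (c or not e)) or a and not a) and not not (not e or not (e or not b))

No

E1: not b and not d or not b and (not d and not b or not d) and a
    = not b and not d or not b and not d and a   [absorption]
    = not b and not d   [absorption]
E2: (not (c and (c or not e)) or a and not a) and not not (not e or not (e or not b))
    = (not (c and (c or not e)) or a and not a) and not (e and (e or not b))   [De Morgan]
    = (not c or a and not a) and not (e and (e or not b))   [absorption]
    = not c and not (e and (e or not b))   [complement / identity]
    = not c and not e   [absorption]
These differ: at a=0, b=0, c=0, d=0, e=1, E1 = 1 but E2 = 0.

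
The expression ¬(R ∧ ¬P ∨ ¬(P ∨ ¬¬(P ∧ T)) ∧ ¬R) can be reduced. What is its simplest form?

¬(R ∧ ¬P ∨ ¬(P ∨ ¬¬(P ∧ T)) ∧ ¬R)
= ¬(R ∧ ¬P ∨ ¬(P ∨ P ∧ T) ∧ ¬R)
= ¬(R ∧ ¬P ∨ ¬P ∧ ¬R)
= ¬¬P
= P

P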